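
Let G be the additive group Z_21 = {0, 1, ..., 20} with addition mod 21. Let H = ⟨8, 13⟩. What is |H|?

|⟨8⟩| = 21 and |⟨13⟩| = 21, so |H| is a multiple of lcm(21, 21) = 21 and divides |G| = 21.
Closing {8, 13} under the group operation gives all of G, so |H| = 21.

21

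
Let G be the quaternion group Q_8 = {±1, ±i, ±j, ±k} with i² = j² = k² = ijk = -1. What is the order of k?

Computing powers of k: the smallest k with (k)^k = e is k = 4.

4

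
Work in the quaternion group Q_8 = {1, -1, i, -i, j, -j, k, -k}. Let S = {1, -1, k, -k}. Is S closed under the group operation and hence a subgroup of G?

Yes

|S| = 4 divides |G| = 8, consistent with Lagrange.
S contains the identity, every element's inverse is in S, and S is closed under ·: it is a subgroup.
In fact S = ⟨-k⟩.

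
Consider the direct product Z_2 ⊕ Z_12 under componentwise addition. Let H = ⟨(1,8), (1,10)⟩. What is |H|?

|⟨(1,8)⟩| = 6 and |⟨(1,10)⟩| = 6, so |H| is a multiple of lcm(6, 6) = 6 and divides |G| = 24.
Closing under the operation: H = {(0,0), (0,2), (0,4), (0,6), (0,8), (0,10), (1,0), (1,2), (1,4), (1,6), (1,8), (1,10)}, so |H| = 12.

12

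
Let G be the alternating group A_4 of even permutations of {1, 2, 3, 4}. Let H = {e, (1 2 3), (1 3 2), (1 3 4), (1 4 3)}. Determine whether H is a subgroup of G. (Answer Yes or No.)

No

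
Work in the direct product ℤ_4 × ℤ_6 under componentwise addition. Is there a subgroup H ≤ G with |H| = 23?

No

23 does not divide |G| = 24, so by Lagrange no subgroup of order 23 exists.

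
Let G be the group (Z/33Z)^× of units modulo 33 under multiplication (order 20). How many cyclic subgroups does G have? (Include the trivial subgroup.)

Each element a generates a cyclic subgroup ⟨a⟩; distinct elements may generate the same one (a cyclic group of order d has φ(d) generators).
Cyclic subgroups by order — order 1: 1; order 2: 3; order 5: 1; order 10: 3.
Total: 8.

8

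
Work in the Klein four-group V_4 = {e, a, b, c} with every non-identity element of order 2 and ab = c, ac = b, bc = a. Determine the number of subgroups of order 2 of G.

3

|G| = 4 and 2 | 4, so subgroups of order 2 are possible by Lagrange.
The subgroups of order 2 are: {e, a}; {e, b}; {e, c}.
So G has 3 subgroups of order 2.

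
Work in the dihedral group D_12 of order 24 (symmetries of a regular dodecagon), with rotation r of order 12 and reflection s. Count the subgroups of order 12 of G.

3

|G| = 24 and 12 | 24, so subgroups of order 12 are possible by Lagrange.
The subgroups of order 12 are: {e, r, r^2, r^3, r^4, r^5, r^6, r^7, r^8, r^9, r^10, r^11}; {e, r^2, r^4, r^6, r^8, r^10, s, r^2s, r^4s, r^6s, r^8s, r^10s}; {e, r^2, r^4, r^6, r^8, r^10, rs, r^3s, r^5s, r^7s, r^9s, r^11s}.
So G has 3 subgroups of order 12.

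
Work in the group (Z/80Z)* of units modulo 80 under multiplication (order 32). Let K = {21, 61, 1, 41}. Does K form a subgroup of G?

Yes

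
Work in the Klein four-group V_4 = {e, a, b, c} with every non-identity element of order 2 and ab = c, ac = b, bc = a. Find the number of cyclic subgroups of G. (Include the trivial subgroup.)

A cyclic subgroup of order d is generated by each of its φ(d) elements of order d, so the cyclic subgroups of order d number (#elements of order d)/φ(d).
Cyclic subgroups by order — order 1: 1; order 2: 3.
Total: 4.

4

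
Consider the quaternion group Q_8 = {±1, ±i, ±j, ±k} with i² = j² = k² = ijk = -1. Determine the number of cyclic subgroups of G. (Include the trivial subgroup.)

5

A cyclic subgroup of order d is generated by each of its φ(d) elements of order d, so the cyclic subgroups of order d number (#elements of order d)/φ(d).
Cyclic subgroups by order — order 1: 1; order 2: 1; order 4: 3.
Total: 5.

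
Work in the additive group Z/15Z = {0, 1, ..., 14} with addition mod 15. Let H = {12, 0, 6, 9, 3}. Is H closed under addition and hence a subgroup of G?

Yes

|H| = 5 divides |G| = 15, consistent with Lagrange.
H contains the identity, every element's inverse is in H, and H is closed under +: it is a subgroup.
In fact H = ⟨3⟩.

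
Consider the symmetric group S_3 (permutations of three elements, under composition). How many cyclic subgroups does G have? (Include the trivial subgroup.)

Group the elements of G by the cyclic subgroup they generate; each cyclic subgroup of order d accounts for φ(d) elements.
Cyclic subgroups by order — order 1: 1; order 2: 3; order 3: 1.
Total: 5.

5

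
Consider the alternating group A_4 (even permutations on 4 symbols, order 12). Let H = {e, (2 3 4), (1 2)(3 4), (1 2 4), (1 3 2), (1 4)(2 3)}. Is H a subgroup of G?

No

(1 3 2) ∈ H but its inverse (1 2 3) ∉ H, so H is not a subgroup.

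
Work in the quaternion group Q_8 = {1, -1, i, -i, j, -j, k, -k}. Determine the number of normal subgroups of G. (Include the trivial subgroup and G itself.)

G has 6 subgroups. Checking conjugation-invariance by order — order 1: 1/1 normal; order 2: 1/1 normal; order 4: 3/3 normal; order 8: 1/1 normal.
Total normal subgroups: 6.

6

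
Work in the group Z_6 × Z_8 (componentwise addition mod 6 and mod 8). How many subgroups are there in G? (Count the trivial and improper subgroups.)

22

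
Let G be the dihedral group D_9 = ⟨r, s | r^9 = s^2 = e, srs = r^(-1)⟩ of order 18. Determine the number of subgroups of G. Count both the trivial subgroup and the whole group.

16

|G| = 18, so by Lagrange every subgroup order divides 18. Divisors: 1, 2, 3, 6, 9, 18.
Subgroups by order — order 1: 1; order 2: 9; order 3: 1; order 6: 3; order 9: 1; order 18: 1.
Total: 1 + 9 + 1 + 3 + 1 + 1 = 16.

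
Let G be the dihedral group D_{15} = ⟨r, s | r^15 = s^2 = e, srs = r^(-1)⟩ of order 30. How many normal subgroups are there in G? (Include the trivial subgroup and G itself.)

5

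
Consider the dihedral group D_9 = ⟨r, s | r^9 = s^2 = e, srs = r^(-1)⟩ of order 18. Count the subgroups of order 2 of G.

|G| = 18 and 2 | 18, so subgroups of order 2 are possible by Lagrange.
The subgroups of order 2 are: {e, r^2s}; {e, r^3s}; {e, r^4s}; {e, r^5s}; … (9 in all).
So G has 9 subgroups of order 2.

9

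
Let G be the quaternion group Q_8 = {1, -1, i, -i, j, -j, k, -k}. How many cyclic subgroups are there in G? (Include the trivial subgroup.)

A cyclic subgroup of order d is generated by each of its φ(d) elements of order d, so the cyclic subgroups of order d number (#elements of order d)/φ(d).
Cyclic subgroups by order — order 1: 1; order 2: 1; order 4: 3.
Total: 5.

5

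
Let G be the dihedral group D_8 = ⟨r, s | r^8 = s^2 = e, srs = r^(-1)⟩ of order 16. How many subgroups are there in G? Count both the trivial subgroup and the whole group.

|G| = 16, so by Lagrange every subgroup order divides 16. Divisors: 1, 2, 4, 8, 16.
Subgroups by order — order 1: 1; order 2: 9; order 4: 5; order 8: 3; order 16: 1.
Total: 1 + 9 + 5 + 3 + 1 = 19.

19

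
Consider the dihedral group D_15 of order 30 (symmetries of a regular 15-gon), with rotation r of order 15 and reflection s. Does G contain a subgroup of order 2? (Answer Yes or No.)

Yes

2 | 30. A subgroup of order 2 is {e, r^10s}.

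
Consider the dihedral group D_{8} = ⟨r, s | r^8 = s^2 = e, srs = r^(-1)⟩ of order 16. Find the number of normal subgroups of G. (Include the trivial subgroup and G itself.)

G has 19 subgroups. Checking conjugation-invariance by order — order 1: 1/1 normal; order 2: 1/9 normal; order 4: 1/5 normal; order 8: 3/3 normal; order 16: 1/1 normal.
Total normal subgroups: 7.

7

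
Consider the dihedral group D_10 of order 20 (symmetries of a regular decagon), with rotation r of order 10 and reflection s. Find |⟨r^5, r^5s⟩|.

4

|⟨r^5⟩| = 2 and |⟨r^5s⟩| = 2, so |H| is a multiple of lcm(2, 2) = 2 and divides |G| = 20.
Closing under the operation: H = {e, r^5, s, r^5s}, so |H| = 4.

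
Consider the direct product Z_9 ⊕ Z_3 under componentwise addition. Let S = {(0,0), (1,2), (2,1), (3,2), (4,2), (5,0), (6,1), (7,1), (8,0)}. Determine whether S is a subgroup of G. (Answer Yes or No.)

(1,2) ∈ S but its inverse (8,1) ∉ S, so S is not a subgroup.

No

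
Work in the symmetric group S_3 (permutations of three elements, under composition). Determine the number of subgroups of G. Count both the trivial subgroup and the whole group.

6

|G| = 6, so by Lagrange every subgroup order divides 6. Divisors: 1, 2, 3, 6.
Subgroups by order — order 1: 1; order 2: 3; order 3: 1; order 6: 1.
Total: 1 + 3 + 1 + 1 = 6.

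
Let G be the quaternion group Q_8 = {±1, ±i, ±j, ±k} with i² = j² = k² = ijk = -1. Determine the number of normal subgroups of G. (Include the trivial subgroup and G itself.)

6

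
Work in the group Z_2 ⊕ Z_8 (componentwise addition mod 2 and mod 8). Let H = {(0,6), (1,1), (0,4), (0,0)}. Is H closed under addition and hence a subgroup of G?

No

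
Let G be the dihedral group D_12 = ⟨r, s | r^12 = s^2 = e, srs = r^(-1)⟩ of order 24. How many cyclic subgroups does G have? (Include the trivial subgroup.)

18

Group the elements of G by the cyclic subgroup they generate; each cyclic subgroup of order d accounts for φ(d) elements.
Cyclic subgroups by order — order 1: 1; order 2: 13; order 3: 1; order 4: 1; order 6: 1; order 12: 1.
Total: 18.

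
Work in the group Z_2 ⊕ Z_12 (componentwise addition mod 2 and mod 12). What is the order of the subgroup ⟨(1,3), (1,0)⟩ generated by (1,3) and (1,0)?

|⟨(1,3)⟩| = 4 and |⟨(1,0)⟩| = 2, so |H| is a multiple of lcm(4, 2) = 4 and divides |G| = 24.
Closing under the operation: H = {(0,0), (0,3), (0,6), (0,9), (1,0), (1,3), (1,6), (1,9)}, so |H| = 8.

8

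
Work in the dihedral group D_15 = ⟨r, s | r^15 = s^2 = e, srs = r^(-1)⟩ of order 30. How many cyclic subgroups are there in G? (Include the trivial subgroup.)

19

A cyclic subgroup of order d is generated by each of its φ(d) elements of order d, so the cyclic subgroups of order d number (#elements of order d)/φ(d).
Cyclic subgroups by order — order 1: 1; order 2: 15; order 3: 1; order 5: 1; order 15: 1.
Total: 19.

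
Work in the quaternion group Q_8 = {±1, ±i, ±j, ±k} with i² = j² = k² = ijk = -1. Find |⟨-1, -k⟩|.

|⟨-1⟩| = 2 and |⟨-k⟩| = 4, so |H| is a multiple of lcm(2, 4) = 4 and divides |G| = 8.
Closing under the operation: H = {1, -1, k, -k}, so |H| = 4.

4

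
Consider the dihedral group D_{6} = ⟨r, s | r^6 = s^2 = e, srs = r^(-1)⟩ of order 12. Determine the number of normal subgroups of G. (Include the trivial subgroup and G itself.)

G has 16 subgroups. Checking conjugation-invariance by order — order 1: 1/1 normal; order 2: 1/7 normal; order 3: 1/1 normal; order 4: 0/3 normal; order 6: 3/3 normal; order 12: 1/1 normal.
Total normal subgroups: 7.

7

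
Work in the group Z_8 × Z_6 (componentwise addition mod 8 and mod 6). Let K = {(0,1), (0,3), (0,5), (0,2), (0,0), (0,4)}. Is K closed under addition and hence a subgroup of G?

Yes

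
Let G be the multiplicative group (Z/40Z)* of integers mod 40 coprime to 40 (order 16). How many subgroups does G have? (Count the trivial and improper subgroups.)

27

|G| = 16, so by Lagrange every subgroup order divides 16. Divisors: 1, 2, 4, 8, 16.
Subgroups by order — order 1: 1; order 2: 7; order 4: 11; order 8: 7; order 16: 1.
Total: 1 + 7 + 11 + 7 + 1 = 27.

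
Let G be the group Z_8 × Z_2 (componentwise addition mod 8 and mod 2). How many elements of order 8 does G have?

An element (a,b) has order lcm(ord(a), ord(b)); count pairs with lcm equal to 8.
Enumerating gives 8 such elements.

8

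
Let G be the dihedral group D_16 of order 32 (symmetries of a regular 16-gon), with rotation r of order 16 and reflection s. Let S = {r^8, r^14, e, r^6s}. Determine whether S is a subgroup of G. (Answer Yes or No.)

r^14 ∈ S but its inverse r^2 ∉ S, so S is not a subgroup.

No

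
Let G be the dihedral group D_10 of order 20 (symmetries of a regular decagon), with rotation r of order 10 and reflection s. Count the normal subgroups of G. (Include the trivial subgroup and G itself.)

7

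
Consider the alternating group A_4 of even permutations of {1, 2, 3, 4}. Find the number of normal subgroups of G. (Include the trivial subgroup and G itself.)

G has 10 subgroups. Checking conjugation-invariance by order — order 1: 1/1 normal; order 2: 0/3 normal; order 3: 0/4 normal; order 4: 1/1 normal; order 12: 1/1 normal.
Total normal subgroups: 3.

3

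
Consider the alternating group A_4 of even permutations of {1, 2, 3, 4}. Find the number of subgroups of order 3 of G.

4

|G| = 12 and 3 | 12, so subgroups of order 3 are possible by Lagrange.
The subgroups of order 3 are: {e, (1 2 3), (1 3 2)}; {e, (1 2 4), (1 4 2)}; {e, (1 3 4), (1 4 3)}; {e, (2 3 4), (2 4 3)}.
So G has 4 subgroups of order 3.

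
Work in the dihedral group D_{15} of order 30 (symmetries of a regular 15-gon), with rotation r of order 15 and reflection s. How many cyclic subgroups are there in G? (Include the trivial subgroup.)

19

Each element a generates a cyclic subgroup ⟨a⟩; distinct elements may generate the same one (a cyclic group of order d has φ(d) generators).
Cyclic subgroups by order — order 1: 1; order 2: 15; order 3: 1; order 5: 1; order 15: 1.
Total: 19.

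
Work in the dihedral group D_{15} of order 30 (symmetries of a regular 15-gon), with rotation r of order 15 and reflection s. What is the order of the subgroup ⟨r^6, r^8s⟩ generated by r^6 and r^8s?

|⟨r^6⟩| = 5 and |⟨r^8s⟩| = 2, so |H| is a multiple of lcm(5, 2) = 10 and divides |G| = 30.
Closing under the operation: H = {e, r^3, r^6, r^9, r^12, r^2s, r^5s, r^8s, r^11s, r^14s}, so |H| = 10.

10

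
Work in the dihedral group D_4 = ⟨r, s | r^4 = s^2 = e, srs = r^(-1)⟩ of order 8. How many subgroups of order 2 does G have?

5

|G| = 8 and 2 | 8, so subgroups of order 2 are possible by Lagrange.
The subgroups of order 2 are: {e, r^2}; {e, r^2s}; {e, r^3s}; {e, rs}; … (5 in all).
So G has 5 subgroups of order 2.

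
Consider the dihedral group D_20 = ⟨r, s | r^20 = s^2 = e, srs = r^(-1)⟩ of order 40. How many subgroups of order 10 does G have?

5

|G| = 40 and 10 | 40, so subgroups of order 10 are possible by Lagrange.
The subgroups of order 10 are: {e, r^2, r^4, r^6, r^8, r^10, r^12, r^14, r^16, r^18}; {e, r^4, r^8, r^12, r^16, r^2s, r^6s, r^10s, r^14s, r^18s}; {e, r^4, r^8, r^12, r^16, r^3s, r^7s, r^11s, r^15s, r^19s}; {e, r^4, r^8, r^12, r^16, s, r^4s, r^8s, r^12s, r^16s}; … (5 in all).
So G has 5 subgroups of order 10.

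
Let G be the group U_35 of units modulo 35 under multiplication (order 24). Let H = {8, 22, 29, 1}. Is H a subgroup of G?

Yes

|H| = 4 divides |G| = 24, consistent with Lagrange.
H contains the identity, every element's inverse is in H, and H is closed under ·: it is a subgroup.
In fact H = ⟨8⟩.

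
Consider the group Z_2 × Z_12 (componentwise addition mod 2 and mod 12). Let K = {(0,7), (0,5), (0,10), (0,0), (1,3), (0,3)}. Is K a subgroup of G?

No

(0,10) ∈ K but its inverse (0,2) ∉ K, so K is not a subgroup.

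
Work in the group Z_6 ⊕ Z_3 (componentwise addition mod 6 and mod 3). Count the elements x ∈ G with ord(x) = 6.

8

An element (a,b) has order lcm(ord(a), ord(b)); count pairs with lcm equal to 6.
Enumerating gives 8 such elements.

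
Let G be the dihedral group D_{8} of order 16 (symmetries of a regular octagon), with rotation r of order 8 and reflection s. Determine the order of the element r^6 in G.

Computing powers of r^6: the smallest k with (r^6)^k = e is k = 4.

4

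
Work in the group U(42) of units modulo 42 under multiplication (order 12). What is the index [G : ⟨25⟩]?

4

|⟨25⟩| = 3 and |G| = 12.
By Lagrange, [G : H] = |G|/|H| = 12/3 = 4.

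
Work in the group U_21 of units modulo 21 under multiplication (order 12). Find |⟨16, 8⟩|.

|⟨16⟩| = 3 and |⟨8⟩| = 2, so |H| is a multiple of lcm(3, 2) = 6 and divides |G| = 12.
Closing under the operation: H = {1, 2, 4, 8, 11, 16}, so |H| = 6.

6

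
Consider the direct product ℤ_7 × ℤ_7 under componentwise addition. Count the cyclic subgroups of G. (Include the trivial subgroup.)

Group the elements of G by the cyclic subgroup they generate; each cyclic subgroup of order d accounts for φ(d) elements.
Cyclic subgroups by order — order 1: 1; order 7: 8.
Total: 9.

9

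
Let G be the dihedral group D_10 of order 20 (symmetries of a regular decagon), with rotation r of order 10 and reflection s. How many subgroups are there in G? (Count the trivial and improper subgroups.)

22

|G| = 20, so by Lagrange every subgroup order divides 20. Divisors: 1, 2, 4, 5, 10, 20.
Subgroups by order — order 1: 1; order 2: 11; order 4: 5; order 5: 1; order 10: 3; order 20: 1.
Total: 1 + 11 + 5 + 1 + 3 + 1 = 22.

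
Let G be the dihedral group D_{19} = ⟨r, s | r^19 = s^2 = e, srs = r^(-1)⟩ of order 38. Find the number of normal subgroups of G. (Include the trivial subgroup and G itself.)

G has 22 subgroups. Checking conjugation-invariance by order — order 1: 1/1 normal; order 2: 0/19 normal; order 19: 1/1 normal; order 38: 1/1 normal.
Total normal subgroups: 3.

3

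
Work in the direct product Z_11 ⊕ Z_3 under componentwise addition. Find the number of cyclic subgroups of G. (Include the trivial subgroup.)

Group the elements of G by the cyclic subgroup they generate; each cyclic subgroup of order d accounts for φ(d) elements.
Cyclic subgroups by order — order 1: 1; order 3: 1; order 11: 1; order 33: 1.
Total: 4.

4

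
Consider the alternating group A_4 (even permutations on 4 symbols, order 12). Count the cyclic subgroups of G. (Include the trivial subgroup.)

8

Group the elements of G by the cyclic subgroup they generate; each cyclic subgroup of order d accounts for φ(d) elements.
Cyclic subgroups by order — order 1: 1; order 2: 3; order 3: 4.
Total: 8.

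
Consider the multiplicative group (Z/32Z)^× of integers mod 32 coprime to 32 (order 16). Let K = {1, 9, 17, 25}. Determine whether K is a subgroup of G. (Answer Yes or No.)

|K| = 4 divides |G| = 16, consistent with Lagrange.
K contains the identity, every element's inverse is in K, and K is closed under ·: it is a subgroup.
In fact K = ⟨25⟩.

Yes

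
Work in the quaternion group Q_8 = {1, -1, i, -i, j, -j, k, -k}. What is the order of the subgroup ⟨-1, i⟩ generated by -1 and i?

|⟨-1⟩| = 2 and |⟨i⟩| = 4, so |H| is a multiple of lcm(2, 4) = 4 and divides |G| = 8.
Closing under the operation: H = {1, -1, i, -i}, so |H| = 4.

4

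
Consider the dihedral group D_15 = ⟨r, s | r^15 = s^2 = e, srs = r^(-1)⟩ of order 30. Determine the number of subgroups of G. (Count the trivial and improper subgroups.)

|G| = 30, so by Lagrange every subgroup order divides 30. Divisors: 1, 2, 3, 5, 6, 10, 15, 30.
Subgroups by order — order 1: 1; order 2: 15; order 3: 1; order 5: 1; order 6: 5; order 10: 3; order 15: 1; order 30: 1.
Total: 1 + 15 + 1 + 1 + 5 + 3 + 1 + 1 = 28.

28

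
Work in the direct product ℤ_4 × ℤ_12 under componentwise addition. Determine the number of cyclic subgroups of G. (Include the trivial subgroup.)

20

Each element a generates a cyclic subgroup ⟨a⟩; distinct elements may generate the same one (a cyclic group of order d has φ(d) generators).
Cyclic subgroups by order — order 1: 1; order 2: 3; order 3: 1; order 4: 6; order 6: 3; order 12: 6.
Total: 20.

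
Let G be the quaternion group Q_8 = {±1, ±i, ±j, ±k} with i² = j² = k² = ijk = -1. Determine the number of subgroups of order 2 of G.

1

|G| = 8 and 2 | 8, so subgroups of order 2 are possible by Lagrange.
The subgroups of order 2 are: {1, -1}.
So G has 1 subgroup of order 2.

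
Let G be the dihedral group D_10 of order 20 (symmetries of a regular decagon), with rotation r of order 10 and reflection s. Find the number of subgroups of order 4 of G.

5

|G| = 20 and 4 | 20, so subgroups of order 4 are possible by Lagrange.
The subgroups of order 4 are: {e, r^5, r^2s, r^7s}; {e, r^5, r^3s, r^8s}; {e, r^5, r^4s, r^9s}; {e, r^5, s, r^5s}; … (5 in all).
So G has 5 subgroups of order 4.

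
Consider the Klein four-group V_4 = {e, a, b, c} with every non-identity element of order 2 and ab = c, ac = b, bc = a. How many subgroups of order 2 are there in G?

|G| = 4 and 2 | 4, so subgroups of order 2 are possible by Lagrange.
The subgroups of order 2 are: {e, a}; {e, b}; {e, c}.
So G has 3 subgroups of order 2.

3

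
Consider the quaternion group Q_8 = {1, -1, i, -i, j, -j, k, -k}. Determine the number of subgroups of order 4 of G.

3

|G| = 8 and 4 | 8, so subgroups of order 4 are possible by Lagrange.
The subgroups of order 4 are: {1, -1, i, -i}; {1, -1, j, -j}; {1, -1, k, -k}.
So G has 3 subgroups of order 4.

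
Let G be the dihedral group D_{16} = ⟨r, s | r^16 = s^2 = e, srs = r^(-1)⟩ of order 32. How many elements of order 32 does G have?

0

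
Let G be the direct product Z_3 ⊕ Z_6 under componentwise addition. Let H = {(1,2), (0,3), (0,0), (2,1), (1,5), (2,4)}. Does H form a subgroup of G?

Yes

|H| = 6 divides |G| = 18, consistent with Lagrange.
H contains the identity, every element's inverse is in H, and H is closed under +: it is a subgroup.
In fact H = ⟨(2,1)⟩.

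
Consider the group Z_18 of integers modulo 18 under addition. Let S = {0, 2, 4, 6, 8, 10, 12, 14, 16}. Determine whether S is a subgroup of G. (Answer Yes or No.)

Yes

|S| = 9 divides |G| = 18, consistent with Lagrange.
S contains the identity, every element's inverse is in S, and S is closed under +: it is a subgroup.
In fact S = ⟨2⟩.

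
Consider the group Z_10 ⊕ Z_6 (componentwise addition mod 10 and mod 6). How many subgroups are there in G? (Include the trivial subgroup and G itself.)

|G| = 60, so by Lagrange every subgroup order divides 60. Divisors: 1, 2, 3, 4, 5, 6, 10, 12, 15, 20, 30, 60.
Subgroups by order — order 1: 1; order 2: 3; order 3: 1; order 4: 1; order 5: 1; order 6: 3; order 10: 3; order 12: 1; order 15: 1; order 20: 1; order 30: 3; order 60: 1.
Total: 1 + 3 + 1 + 1 + 1 + 3 + 3 + 1 + 1 + 1 + 3 + 1 = 20.

20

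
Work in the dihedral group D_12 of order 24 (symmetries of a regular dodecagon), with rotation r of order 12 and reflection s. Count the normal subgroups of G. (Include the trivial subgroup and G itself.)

9

G has 34 subgroups. Checking conjugation-invariance by order — order 1: 1/1 normal; order 2: 1/13 normal; order 3: 1/1 normal; order 4: 1/7 normal; order 6: 1/5 normal; order 8: 0/3 normal; order 12: 3/3 normal; order 24: 1/1 normal.
Total normal subgroups: 9.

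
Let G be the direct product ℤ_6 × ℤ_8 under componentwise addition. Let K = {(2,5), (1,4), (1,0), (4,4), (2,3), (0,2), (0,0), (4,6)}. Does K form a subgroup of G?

No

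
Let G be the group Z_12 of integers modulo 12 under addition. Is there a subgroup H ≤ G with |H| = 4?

4 | 12. A subgroup of order 4 is {0, 3, 6, 9}.

Yes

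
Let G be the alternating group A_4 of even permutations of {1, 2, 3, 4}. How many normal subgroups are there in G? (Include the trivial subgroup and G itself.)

3

G has 10 subgroups. Checking conjugation-invariance by order — order 1: 1/1 normal; order 2: 0/3 normal; order 3: 0/4 normal; order 4: 1/1 normal; order 12: 1/1 normal.
Total normal subgroups: 3.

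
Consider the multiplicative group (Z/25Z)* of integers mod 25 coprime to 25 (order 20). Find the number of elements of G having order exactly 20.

The elements of order 20 are: 2, 3, 8, 12, 13, 17, 22, 23.
That's 8.

8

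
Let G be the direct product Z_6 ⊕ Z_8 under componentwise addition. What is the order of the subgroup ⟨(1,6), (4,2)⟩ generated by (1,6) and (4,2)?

|⟨(1,6)⟩| = 12 and |⟨(4,2)⟩| = 12, so |H| is a multiple of lcm(12, 12) = 12 and divides |G| = 48.
Closing under the operation: H = {(0,0), (0,2), (0,4), (0,6), (1,0), (1,2), (1,4), (1,6), (2,0), (2,2), (2,4), (2,6), (3,0), (3,2), (3,4), (3,6), (4,0), (4,2), (4,4), (4,6), (5,0), (5,2), (5,4), (5,6)}, so |H| = 24.

24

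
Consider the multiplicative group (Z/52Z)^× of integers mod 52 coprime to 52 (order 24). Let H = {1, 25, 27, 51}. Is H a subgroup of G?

Yes

|H| = 4 divides |G| = 24, consistent with Lagrange.
H contains the identity, every element's inverse is in H, and H is closed under ·: it is a subgroup.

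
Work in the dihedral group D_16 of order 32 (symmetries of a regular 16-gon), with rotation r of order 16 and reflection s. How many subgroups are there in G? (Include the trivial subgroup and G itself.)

|G| = 32, so by Lagrange every subgroup order divides 32. Divisors: 1, 2, 4, 8, 16, 32.
Subgroups by order — order 1: 1; order 2: 17; order 4: 9; order 8: 5; order 16: 3; order 32: 1.
Total: 1 + 17 + 9 + 5 + 3 + 1 = 36.

36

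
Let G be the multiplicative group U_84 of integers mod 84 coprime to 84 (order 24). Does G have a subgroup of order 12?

Yes

12 | 24. A subgroup of order 12 is {1, 11, 13, 23, 25, 37, 47, 59, 61, 71, 73, 83}.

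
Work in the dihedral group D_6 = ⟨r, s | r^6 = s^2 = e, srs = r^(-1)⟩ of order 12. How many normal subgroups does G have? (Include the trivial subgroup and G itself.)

7

G has 16 subgroups. Checking conjugation-invariance by order — order 1: 1/1 normal; order 2: 1/7 normal; order 3: 1/1 normal; order 4: 0/3 normal; order 6: 3/3 normal; order 12: 1/1 normal.
Total normal subgroups: 7.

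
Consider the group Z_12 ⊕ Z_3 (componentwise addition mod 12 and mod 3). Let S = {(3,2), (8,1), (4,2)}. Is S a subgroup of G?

No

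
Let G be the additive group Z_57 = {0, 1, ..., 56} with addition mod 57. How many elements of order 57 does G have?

In a cyclic group of order 57, the number of elements of order d (for d | 57) is φ(d).
φ(57) = 36.

36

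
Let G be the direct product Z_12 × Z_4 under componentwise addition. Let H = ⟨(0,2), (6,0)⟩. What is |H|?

|⟨(0,2)⟩| = 2 and |⟨(6,0)⟩| = 2, so |H| is a multiple of lcm(2, 2) = 2 and divides |G| = 48.
Closing under the operation: H = {(0,0), (0,2), (6,0), (6,2)}, so |H| = 4.

4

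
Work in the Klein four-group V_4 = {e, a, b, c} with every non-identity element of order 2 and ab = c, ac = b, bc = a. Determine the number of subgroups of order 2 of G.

3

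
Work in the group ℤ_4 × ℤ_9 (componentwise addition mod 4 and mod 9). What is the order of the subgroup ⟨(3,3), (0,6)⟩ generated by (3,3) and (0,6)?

|⟨(3,3)⟩| = 12 and |⟨(0,6)⟩| = 3, so |H| is a multiple of lcm(12, 3) = 12 and divides |G| = 36.
Closing under the operation: H = {(0,0), (0,3), (0,6), (1,0), (1,3), (1,6), (2,0), (2,3), (2,6), (3,0), (3,3), (3,6)}, so |H| = 12.

12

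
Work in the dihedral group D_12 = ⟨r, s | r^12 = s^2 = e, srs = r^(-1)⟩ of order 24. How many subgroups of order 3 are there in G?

1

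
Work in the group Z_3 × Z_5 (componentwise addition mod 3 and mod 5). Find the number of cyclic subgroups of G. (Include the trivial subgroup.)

A cyclic subgroup of order d is generated by each of its φ(d) elements of order d, so the cyclic subgroups of order d number (#elements of order d)/φ(d).
Cyclic subgroups by order — order 1: 1; order 3: 1; order 5: 1; order 15: 1.
Total: 4.

4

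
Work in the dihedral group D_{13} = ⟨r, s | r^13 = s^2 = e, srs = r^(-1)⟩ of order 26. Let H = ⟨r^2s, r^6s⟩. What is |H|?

26

|⟨r^2s⟩| = 2 and |⟨r^6s⟩| = 2, so |H| is a multiple of lcm(2, 2) = 2 and divides |G| = 26.
Closing {r^2s, r^6s} under the group operation gives all of G, so |H| = 26.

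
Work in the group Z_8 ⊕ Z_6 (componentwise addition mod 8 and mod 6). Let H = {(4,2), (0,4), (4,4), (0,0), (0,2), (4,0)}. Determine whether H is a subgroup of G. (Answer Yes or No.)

Yes

|H| = 6 divides |G| = 48, consistent with Lagrange.
H contains the identity, every element's inverse is in H, and H is closed under +: it is a subgroup.
In fact H = ⟨(4,4)⟩.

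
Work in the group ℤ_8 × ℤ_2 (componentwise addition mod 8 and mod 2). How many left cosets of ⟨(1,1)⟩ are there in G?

2

|⟨(1,1)⟩| = 8 and |G| = 16.
By Lagrange, [G : H] = |G|/|H| = 16/8 = 2.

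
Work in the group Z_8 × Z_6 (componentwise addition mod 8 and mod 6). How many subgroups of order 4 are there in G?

|G| = 48 and 4 | 48, so subgroups of order 4 are possible by Lagrange.
The subgroups of order 4 are: {(0,0), (0,3), (4,0), (4,3)}; {(0,0), (2,0), (4,0), (6,0)}; {(0,0), (2,3), (4,0), (6,3)}.
So G has 3 subgroups of order 4.

3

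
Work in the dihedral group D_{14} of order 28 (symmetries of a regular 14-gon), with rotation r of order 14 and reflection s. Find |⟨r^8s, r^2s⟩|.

|⟨r^8s⟩| = 2 and |⟨r^2s⟩| = 2, so |H| is a multiple of lcm(2, 2) = 2 and divides |G| = 28.
Closing under the operation: H = {e, r^2, r^4, r^6, r^8, r^10, r^12, s, r^2s, r^4s, r^6s, r^8s, r^10s, r^12s}, so |H| = 14.

14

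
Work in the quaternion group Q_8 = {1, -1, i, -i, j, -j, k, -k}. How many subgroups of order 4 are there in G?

3

|G| = 8 and 4 | 8, so subgroups of order 4 are possible by Lagrange.
The subgroups of order 4 are: {1, -1, i, -i}; {1, -1, j, -j}; {1, -1, k, -k}.
So G has 3 subgroups of order 4.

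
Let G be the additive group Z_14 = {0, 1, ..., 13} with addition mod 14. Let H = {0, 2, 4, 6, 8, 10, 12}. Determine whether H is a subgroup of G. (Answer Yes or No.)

Yes

|H| = 7 divides |G| = 14, consistent with Lagrange.
H contains the identity, every element's inverse is in H, and H is closed under +: it is a subgroup.
In fact H = ⟨2⟩.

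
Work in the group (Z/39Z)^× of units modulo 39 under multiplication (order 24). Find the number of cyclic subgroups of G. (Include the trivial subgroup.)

12

A cyclic subgroup of order d is generated by each of its φ(d) elements of order d, so the cyclic subgroups of order d number (#elements of order d)/φ(d).
Cyclic subgroups by order — order 1: 1; order 2: 3; order 3: 1; order 4: 2; order 6: 3; order 12: 2.
Total: 12.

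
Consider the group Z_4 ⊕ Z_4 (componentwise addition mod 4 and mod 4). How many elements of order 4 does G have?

An element (a,b) has order lcm(ord(a), ord(b)); count pairs with lcm equal to 4.
Enumerating gives 12 such elements.

12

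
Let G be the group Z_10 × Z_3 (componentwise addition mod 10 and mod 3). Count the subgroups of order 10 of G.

|G| = 30 and 10 | 30, so subgroups of order 10 are possible by Lagrange.
The subgroups of order 10 are: {(0,0), (1,0), (2,0), (3,0), (4,0), (5,0), (6,0), (7,0), (8,0), (9,0)}.
So G has 1 subgroup of order 10.

1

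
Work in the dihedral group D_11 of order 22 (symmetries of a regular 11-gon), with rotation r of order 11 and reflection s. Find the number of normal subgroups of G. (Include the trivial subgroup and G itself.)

3

G has 14 subgroups. Checking conjugation-invariance by order — order 1: 1/1 normal; order 2: 0/11 normal; order 11: 1/1 normal; order 22: 1/1 normal.
Total normal subgroups: 3.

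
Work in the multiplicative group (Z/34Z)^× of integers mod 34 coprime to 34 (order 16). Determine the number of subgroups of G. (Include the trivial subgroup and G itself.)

|G| = 16, so by Lagrange every subgroup order divides 16. Divisors: 1, 2, 4, 8, 16.
Subgroups by order — order 1: 1; order 2: 1; order 4: 1; order 8: 1; order 16: 1.
Total: 1 + 1 + 1 + 1 + 1 = 5.

5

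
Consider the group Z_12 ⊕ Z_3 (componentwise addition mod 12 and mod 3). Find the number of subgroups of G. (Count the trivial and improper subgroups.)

18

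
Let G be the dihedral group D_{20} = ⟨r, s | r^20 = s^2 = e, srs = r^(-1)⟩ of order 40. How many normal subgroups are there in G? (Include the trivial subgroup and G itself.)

G has 48 subgroups. Checking conjugation-invariance by order — order 1: 1/1 normal; order 2: 1/21 normal; order 4: 1/11 normal; order 5: 1/1 normal; order 8: 0/5 normal; order 10: 1/5 normal; order 20: 3/3 normal; order 40: 1/1 normal.
Total normal subgroups: 9.

9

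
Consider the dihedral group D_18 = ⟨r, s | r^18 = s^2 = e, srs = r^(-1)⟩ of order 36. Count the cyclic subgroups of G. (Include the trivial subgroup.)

Group the elements of G by the cyclic subgroup they generate; each cyclic subgroup of order d accounts for φ(d) elements.
Cyclic subgroups by order — order 1: 1; order 2: 19; order 3: 1; order 6: 1; order 9: 1; order 18: 1.
Total: 24.

24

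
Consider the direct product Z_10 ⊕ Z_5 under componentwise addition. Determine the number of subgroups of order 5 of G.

|G| = 50 and 5 | 50, so subgroups of order 5 are possible by Lagrange.
The subgroups of order 5 are: {(0,0), (0,1), (0,2), (0,3), (0,4)}; {(0,0), (2,0), (4,0), (6,0), (8,0)}; {(0,0), (2,1), (4,2), (6,3), (8,4)}; {(0,0), (2,2), (4,4), (6,1), (8,3)}; … (6 in all).
So G has 6 subgroups of order 5.

6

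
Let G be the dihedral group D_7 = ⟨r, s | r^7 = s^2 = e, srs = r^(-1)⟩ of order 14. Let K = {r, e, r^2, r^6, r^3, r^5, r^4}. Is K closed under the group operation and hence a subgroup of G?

|K| = 7 divides |G| = 14, consistent with Lagrange.
K contains the identity, every element's inverse is in K, and K is closed under ·: it is a subgroup.
In fact K = ⟨r^4⟩.

Yes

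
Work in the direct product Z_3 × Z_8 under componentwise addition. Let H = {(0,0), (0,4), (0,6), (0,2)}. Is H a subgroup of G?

Yes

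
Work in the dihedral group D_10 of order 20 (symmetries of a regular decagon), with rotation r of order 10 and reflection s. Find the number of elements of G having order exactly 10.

The elements of order 10 are: r, r^3, r^7, r^9.
That's 4.

4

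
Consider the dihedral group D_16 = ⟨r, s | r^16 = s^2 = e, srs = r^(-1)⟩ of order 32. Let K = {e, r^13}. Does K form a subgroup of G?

No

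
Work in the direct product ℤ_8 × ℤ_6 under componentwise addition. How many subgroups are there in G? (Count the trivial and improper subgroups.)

22

|G| = 48, so by Lagrange every subgroup order divides 48. Divisors: 1, 2, 3, 4, 6, 8, 12, 16, 24, 48.
Subgroups by order — order 1: 1; order 2: 3; order 3: 1; order 4: 3; order 6: 3; order 8: 3; order 12: 3; order 16: 1; order 24: 3; order 48: 1.
Total: 1 + 3 + 1 + 3 + 3 + 3 + 3 + 1 + 3 + 1 = 22.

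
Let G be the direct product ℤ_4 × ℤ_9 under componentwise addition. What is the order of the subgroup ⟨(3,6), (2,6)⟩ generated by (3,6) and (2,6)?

|⟨(3,6)⟩| = 12 and |⟨(2,6)⟩| = 6, so |H| is a multiple of lcm(12, 6) = 12 and divides |G| = 36.
Closing under the operation: H = {(0,0), (0,3), (0,6), (1,0), (1,3), (1,6), (2,0), (2,3), (2,6), (3,0), (3,3), (3,6)}, so |H| = 12.

12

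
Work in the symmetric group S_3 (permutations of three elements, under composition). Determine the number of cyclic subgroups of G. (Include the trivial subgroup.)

5

Each element a generates a cyclic subgroup ⟨a⟩; distinct elements may generate the same one (a cyclic group of order d has φ(d) generators).
Cyclic subgroups by order — order 1: 1; order 2: 3; order 3: 1.
Total: 5.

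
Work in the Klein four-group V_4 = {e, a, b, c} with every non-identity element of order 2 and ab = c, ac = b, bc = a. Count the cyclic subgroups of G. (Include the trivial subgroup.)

4

Each element a generates a cyclic subgroup ⟨a⟩; distinct elements may generate the same one (a cyclic group of order d has φ(d) generators).
Cyclic subgroups by order — order 1: 1; order 2: 3.
Total: 4.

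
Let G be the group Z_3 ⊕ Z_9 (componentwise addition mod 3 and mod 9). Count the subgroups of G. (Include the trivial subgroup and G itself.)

10

|G| = 27, so by Lagrange every subgroup order divides 27. Divisors: 1, 3, 9, 27.
Subgroups by order — order 1: 1; order 3: 4; order 9: 4; order 27: 1.
Total: 1 + 4 + 4 + 1 = 10.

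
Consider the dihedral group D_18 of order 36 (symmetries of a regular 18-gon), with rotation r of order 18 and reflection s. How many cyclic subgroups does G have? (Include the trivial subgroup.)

A cyclic subgroup of order d is generated by each of its φ(d) elements of order d, so the cyclic subgroups of order d number (#elements of order d)/φ(d).
Cyclic subgroups by order — order 1: 1; order 2: 19; order 3: 1; order 6: 1; order 9: 1; order 18: 1.
Total: 24.

24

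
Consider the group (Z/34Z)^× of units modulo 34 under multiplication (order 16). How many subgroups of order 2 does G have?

|G| = 16 and 2 | 16, so subgroups of order 2 are possible by Lagrange.
The subgroups of order 2 are: {1, 33}.
So G has 1 subgroup of order 2.

1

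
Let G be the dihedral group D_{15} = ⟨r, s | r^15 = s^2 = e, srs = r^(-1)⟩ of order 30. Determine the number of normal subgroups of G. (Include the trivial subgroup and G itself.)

5

G has 28 subgroups. Checking conjugation-invariance by order — order 1: 1/1 normal; order 2: 0/15 normal; order 3: 1/1 normal; order 5: 1/1 normal; order 6: 0/5 normal; order 10: 0/3 normal; order 15: 1/1 normal; order 30: 1/1 normal.
Total normal subgroups: 5.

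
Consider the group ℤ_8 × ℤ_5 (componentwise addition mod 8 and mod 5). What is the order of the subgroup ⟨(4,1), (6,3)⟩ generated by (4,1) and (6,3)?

20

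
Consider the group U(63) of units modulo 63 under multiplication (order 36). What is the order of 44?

Compute successive powers of 44 mod 63: 44, 46, 8, 37, 53, 1; 44^6 ≡ 1 (mod 63).
So |⟨44⟩| = 6.

6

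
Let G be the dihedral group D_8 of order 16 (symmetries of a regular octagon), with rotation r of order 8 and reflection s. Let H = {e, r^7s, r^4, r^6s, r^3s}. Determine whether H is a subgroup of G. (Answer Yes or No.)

No

|H| = 5 does not divide |G| = 16, so by Lagrange H is not a subgroup.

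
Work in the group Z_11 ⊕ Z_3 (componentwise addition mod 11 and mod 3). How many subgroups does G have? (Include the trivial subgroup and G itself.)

4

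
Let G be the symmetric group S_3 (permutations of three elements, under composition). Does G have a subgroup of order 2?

2 | 6. A subgroup of order 2 is {e, (1 2)}.

Yes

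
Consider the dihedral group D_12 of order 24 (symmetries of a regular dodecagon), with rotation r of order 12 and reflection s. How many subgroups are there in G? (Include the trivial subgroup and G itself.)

34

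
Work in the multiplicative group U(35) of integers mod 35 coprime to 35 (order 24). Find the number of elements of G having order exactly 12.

8

The elements of order 12 are: 2, 3, 12, 17, 18, 23, 32, 33.
That's 8.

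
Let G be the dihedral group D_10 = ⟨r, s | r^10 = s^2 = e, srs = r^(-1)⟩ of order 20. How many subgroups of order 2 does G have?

11

|G| = 20 and 2 | 20, so subgroups of order 2 are possible by Lagrange.
The subgroups of order 2 are: {e, r^2s}; {e, r^3s}; {e, r^4s}; {e, r^5}; … (11 in all).
So G has 11 subgroups of order 2.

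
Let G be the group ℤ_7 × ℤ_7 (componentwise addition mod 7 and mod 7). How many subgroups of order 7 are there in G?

|G| = 49 and 7 | 49, so subgroups of order 7 are possible by Lagrange.
The subgroups of order 7 are: {(0,0), (0,1), (0,2), (0,3), (0,4), (0,5), (0,6)}; {(0,0), (1,0), (2,0), (3,0), (4,0), (5,0), (6,0)}; {(0,0), (1,1), (2,2), (3,3), (4,4), (5,5), (6,6)}; {(0,0), (1,2), (2,4), (3,6), (4,1), (5,3), (6,5)}; … (8 in all).
So G has 8 subgroups of order 7.

8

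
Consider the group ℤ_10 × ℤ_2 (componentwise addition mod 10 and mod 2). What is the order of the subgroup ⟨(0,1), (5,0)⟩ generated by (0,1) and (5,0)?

4

|⟨(0,1)⟩| = 2 and |⟨(5,0)⟩| = 2, so |H| is a multiple of lcm(2, 2) = 2 and divides |G| = 20.
Closing under the operation: H = {(0,0), (0,1), (5,0), (5,1)}, so |H| = 4.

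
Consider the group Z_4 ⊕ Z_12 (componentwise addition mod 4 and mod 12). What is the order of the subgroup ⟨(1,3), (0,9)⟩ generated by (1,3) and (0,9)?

16

|⟨(1,3)⟩| = 4 and |⟨(0,9)⟩| = 4, so |H| is a multiple of lcm(4, 4) = 4 and divides |G| = 48.
Closing under the operation: H = {(0,0), (0,3), (0,6), (0,9), (1,0), (1,3), (1,6), (1,9), (2,0), (2,3), (2,6), (2,9), (3,0), (3,3), (3,6), (3,9)}, so |H| = 16.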